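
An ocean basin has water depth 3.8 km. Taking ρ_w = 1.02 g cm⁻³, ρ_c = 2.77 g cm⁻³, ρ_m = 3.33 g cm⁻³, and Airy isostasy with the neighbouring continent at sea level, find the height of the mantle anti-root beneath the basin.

Equating mass per unit area of the two columns: replacing crust with seawater at the top is compensated by replacing crust with mantle at the base: d (ρ_c − ρ_w) = a (ρ_m − ρ_c).
a = d (ρ_c − ρ_w)/(ρ_m − ρ_c) = 3.8 km × 1.75/0.56 = 11.9 km.

11.9 km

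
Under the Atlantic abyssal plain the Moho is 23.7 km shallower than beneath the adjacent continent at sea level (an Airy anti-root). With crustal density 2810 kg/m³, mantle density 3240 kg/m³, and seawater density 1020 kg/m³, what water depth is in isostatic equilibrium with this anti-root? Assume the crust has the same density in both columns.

5.69 km

Replacing a thickness d of crust by seawater at the top must be balanced by replacing crust with mantle at the base: d (ρ_c − ρ_w) = a (ρ_m − ρ_c).
d = a (ρ_m − ρ_c)/(ρ_c − ρ_w) = 23.7 km × 430/1790 = 5.69 km.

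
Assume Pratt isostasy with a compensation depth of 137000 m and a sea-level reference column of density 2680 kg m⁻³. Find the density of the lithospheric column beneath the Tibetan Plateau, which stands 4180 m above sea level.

Pratt balance: ρ_ref D = ρ (D + h).
ρ = ρ_ref D/(D + h) = 2680 × 137000 m/(137000 m + 4180 m) = 2600 kg m⁻³.

2600 kg m⁻³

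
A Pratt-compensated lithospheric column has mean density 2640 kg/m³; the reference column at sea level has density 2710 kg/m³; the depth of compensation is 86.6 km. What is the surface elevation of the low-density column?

ρ_ref D = ρ (D + h) → h = D (ρ_ref − ρ)/ρ.
h = 86.6 km × (2710 − 2640)/2640 = 2.3 km.

2.3 km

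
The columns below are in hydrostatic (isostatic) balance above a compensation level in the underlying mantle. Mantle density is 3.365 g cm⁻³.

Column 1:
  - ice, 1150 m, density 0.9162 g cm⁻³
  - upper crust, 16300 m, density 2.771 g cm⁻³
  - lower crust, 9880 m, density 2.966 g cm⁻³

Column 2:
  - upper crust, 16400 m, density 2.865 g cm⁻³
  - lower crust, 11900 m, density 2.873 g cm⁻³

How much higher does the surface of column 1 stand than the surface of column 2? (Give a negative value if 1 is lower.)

For any compensation level in the mantle, the mantle terms cancel and isostasy reduces to e = (Σt_1 − Σt_2) − (Σ(ρt)_1 − Σ(ρt)_2) / ρ_m.
Σt_1 = 27330 m; Σt_2 = 28300 m; Σ(ρt)_1 = 75525.01; Σ(ρt)_2 = 81174.7 (in m·g cm⁻³).
e = (27330 − 28300) − (75525.01 − 81174.7) / 3.365 = 709 m.

709 m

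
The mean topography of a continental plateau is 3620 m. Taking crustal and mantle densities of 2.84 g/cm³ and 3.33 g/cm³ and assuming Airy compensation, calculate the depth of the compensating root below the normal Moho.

21000 m

Balancing pressure at the compensation depth: the weight of the topography is balanced by the buoyancy of the root, ρ_c h = (ρ_m − ρ_c) r.
r = h · ρ_c / (ρ_m − ρ_c) = 3620 m × 2.84 / (3.33 − 2.84) = 21000 m.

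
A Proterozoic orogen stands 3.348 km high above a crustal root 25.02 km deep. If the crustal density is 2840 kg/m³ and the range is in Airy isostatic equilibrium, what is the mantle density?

3220 kg/m³

Airy balance: ρ_c h = (ρ_m − ρ_c) r → ρ_m = ρ_c (1 + h/r).
ρ_m = 2840 × (1 + 3.348 km/25.02 km) = 3220 kg/m³.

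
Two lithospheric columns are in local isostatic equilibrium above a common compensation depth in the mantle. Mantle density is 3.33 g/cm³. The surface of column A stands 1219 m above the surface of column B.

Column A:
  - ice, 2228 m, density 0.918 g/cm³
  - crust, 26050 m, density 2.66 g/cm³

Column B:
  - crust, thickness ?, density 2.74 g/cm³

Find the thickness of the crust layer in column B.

Take the compensation level at the base of the deeper column (depth z_c below the surface of column A) and equate Σ ρ_i t_i down to z_c; mantle fills any gap and the z_c terms cancel.
Column A: 2228×0.918 + 26050×2.66 + (z_c − 28278)×3.33
Column B: 1219×0 + x×2.74 + (z_c − 1219 − 0 − x)×3.33
The z_c×3.33 term appears on both sides and cancels. Collect the known terms of each column as K = Σ(ρt)_known − 3.33 × (depth of known layers): K_A = 71338.304 − 3.33×28278 = −22827.436; K_B = 0 − 3.33×(1219 + 0) = −4059.27.
Balance: K_A = K_B − x×(3.33 − 2.74), so x = (K_B − K_A)/(3.33 − 2.74) = 18768.2/0.59 = 31800 m.

31800 m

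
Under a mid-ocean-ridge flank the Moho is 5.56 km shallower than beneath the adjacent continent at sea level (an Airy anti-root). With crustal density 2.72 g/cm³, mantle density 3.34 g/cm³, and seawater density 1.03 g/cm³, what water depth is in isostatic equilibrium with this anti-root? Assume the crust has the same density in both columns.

Replacing a thickness d of crust by seawater at the top must be balanced by replacing crust with mantle at the base: d (ρ_c − ρ_w) = a (ρ_m − ρ_c).
d = a (ρ_m − ρ_c)/(ρ_c − ρ_w) = 5.56 km × 0.62/1.69 = 2.04 km.

2.04 km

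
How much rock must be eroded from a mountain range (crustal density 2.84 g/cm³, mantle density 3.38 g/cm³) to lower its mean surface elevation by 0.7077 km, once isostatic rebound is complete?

Net drop Δ = e − u = e − e ρ_c/ρ_m = e (ρ_m − ρ_c)/ρ_m.
e = Δ ρ_m/(ρ_m − ρ_c) = 0.7077 km × 3.38/0.54 = 4.43 km.

4.43 km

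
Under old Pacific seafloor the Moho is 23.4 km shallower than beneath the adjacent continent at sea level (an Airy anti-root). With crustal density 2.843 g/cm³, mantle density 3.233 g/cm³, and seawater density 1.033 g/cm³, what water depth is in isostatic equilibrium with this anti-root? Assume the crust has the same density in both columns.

Replacing a thickness d of crust by seawater at the top must be balanced by replacing crust with mantle at the base: d (ρ_c − ρ_w) = a (ρ_m − ρ_c).
d = a (ρ_m − ρ_c)/(ρ_c − ρ_w) = 23.4 km × 0.39/1.81 = 5.04 km.

5.04 km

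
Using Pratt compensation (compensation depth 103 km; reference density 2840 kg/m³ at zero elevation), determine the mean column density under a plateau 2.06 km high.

Pratt balance: ρ_ref D = ρ (D + h).
ρ = ρ_ref D/(D + h) = 2840 × 103 km/(103 km + 2.06 km) = 2780 kg/m³.

2780 kg/m³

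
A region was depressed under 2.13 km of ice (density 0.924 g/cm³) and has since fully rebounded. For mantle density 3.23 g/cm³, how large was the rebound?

0.609 km

Removing the load lets mantle flow back in; uplift u satisfies ρ_ice t = ρ_m u.
u = t ρ_ice/ρ_m = 2.13 km × 0.924/3.23 = 0.609 km.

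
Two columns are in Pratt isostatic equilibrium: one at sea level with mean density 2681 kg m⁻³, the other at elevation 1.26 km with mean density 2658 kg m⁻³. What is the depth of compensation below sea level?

146 km

ρ_ref D = ρ (D + h) → D (ρ_ref − ρ) = ρ h.
D = ρ h/(ρ_ref − ρ) = 2658 × 1.26 km/(2681 − 2658) = 146 km.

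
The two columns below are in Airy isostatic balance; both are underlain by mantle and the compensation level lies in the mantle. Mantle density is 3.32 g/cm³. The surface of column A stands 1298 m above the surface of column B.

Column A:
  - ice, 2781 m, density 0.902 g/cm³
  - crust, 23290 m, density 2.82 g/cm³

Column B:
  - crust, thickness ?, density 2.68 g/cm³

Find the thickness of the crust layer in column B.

Take the compensation level at the base of the deeper column (depth z_c below the surface of column A) and equate Σ ρ_i t_i down to z_c; mantle fills any gap and the z_c terms cancel.
Column A: 2781×0.902 + 23290×2.82 + (z_c − 26071)×3.32
Column B: 1298×0 + x×2.68 + (z_c − 1298 − 0 − x)×3.32
The z_c×3.32 term appears on both sides and cancels. Collect the known terms of each column as K = Σ(ρt)_known − 3.32 × (depth of known layers): K_A = 68186.262 − 3.32×26071 = −18369.458; K_B = 0 − 3.32×(1298 + 0) = −4309.36.
Balance: K_A = K_B − x×(3.32 − 2.68), so x = (K_B − K_A)/(3.32 − 2.68) = 14060.1/0.64 = 22000 m.

22000 m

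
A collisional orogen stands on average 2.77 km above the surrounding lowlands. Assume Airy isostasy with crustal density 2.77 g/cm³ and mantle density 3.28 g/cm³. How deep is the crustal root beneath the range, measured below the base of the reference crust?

15 km

Isostatic balance requires: the weight of the topography is balanced by the buoyancy of the root, ρ_c h = (ρ_m − ρ_c) r.
r = h · ρ_c / (ρ_m − ρ_c) = 2.77 km × 2.77 / (3.28 − 2.77) = 15 km.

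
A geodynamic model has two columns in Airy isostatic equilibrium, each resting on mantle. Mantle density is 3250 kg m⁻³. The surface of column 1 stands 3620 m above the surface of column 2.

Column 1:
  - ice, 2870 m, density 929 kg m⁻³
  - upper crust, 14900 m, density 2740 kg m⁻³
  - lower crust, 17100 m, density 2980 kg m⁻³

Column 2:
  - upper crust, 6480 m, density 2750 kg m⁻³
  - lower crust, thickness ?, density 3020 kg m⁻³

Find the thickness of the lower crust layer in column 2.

16800 m

Take the compensation level at the base of the deeper column (depth z_c below the surface of column 1) and equate Σ ρ_i t_i down to z_c; mantle fills any gap and the z_c terms cancel.
Column 1: 2870×929 + 14900×2740 + 17100×2980 + (z_c − 34870)×3250
Column 2: 3620×0 + 6480×2750 + x×3020 + (z_c − 3620 − 6480 − x)×3250
The z_c×3250 term appears on both sides and cancels. Collect the known terms of each column as K = Σ(ρt)_known − 3250 × (depth of known layers): K_1 = 94450230 − 3250×34870 = −18877270; K_2 = 17820000 − 3250×(3620 + 6480) = −15005000.
Balance: K_1 = K_2 − x×(3250 − 3020), so x = (K_2 − K_1)/(3250 − 3020) = 3872270/230 = 16800 m.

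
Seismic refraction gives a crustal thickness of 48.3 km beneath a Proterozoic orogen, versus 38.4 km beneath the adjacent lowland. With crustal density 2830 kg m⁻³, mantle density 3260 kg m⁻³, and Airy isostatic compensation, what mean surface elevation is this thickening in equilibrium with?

Excess crust Δ = 48.3 km − 38.4 km = 9.9 km, split between elevation h and root r with h + r = Δ.
Airy balance ρ_c h = (ρ_m − ρ_c) r gives r = h ρ_c/(ρ_m − ρ_c), so h (1 + ρ_c/(ρ_m − ρ_c)) = Δ, i.e. h = Δ (ρ_m − ρ_c)/ρ_m.
h = 9.9 km × 430/3260 = 1.31 km.

1.31 km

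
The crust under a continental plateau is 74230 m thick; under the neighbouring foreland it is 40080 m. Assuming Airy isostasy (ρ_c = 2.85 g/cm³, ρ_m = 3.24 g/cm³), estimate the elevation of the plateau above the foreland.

Excess crust Δ = 74230 m − 40080 m = 34150 m, split between elevation h and root r with h + r = Δ.
Airy balance ρ_c h = (ρ_m − ρ_c) r gives r = h ρ_c/(ρ_m − ρ_c), so h (1 + ρ_c/(ρ_m − ρ_c)) = Δ, i.e. h = Δ (ρ_m − ρ_c)/ρ_m.
h = 34150 m × 0.39/3.24 = 4110 m.

4110 m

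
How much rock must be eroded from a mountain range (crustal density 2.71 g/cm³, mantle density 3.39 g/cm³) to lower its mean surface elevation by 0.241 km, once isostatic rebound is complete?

1.2 km

Net drop Δ = e − u = e − e ρ_c/ρ_m = e (ρ_m − ρ_c)/ρ_m.
e = Δ ρ_m/(ρ_m − ρ_c) = 0.241 km × 3.39/0.68 = 1.2 km.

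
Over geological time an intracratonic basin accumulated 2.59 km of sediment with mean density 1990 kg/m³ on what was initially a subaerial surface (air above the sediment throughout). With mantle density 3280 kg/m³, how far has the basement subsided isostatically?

1.57 km

Subaerial load: s = t ρ_sed / ρ_m = 2.59 km × 1990/3280 = 1.57 km.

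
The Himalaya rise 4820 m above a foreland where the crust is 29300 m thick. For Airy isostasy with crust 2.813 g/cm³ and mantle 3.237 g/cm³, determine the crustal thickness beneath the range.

Root depth r = h ρ_c / (ρ_m − ρ_c) = 4820 m × 2.813 / 0.424 = 31980 m.
Total thickness = T + h + r = 29300 m + 4820 m + 31980 m = 66100 m.

66100 m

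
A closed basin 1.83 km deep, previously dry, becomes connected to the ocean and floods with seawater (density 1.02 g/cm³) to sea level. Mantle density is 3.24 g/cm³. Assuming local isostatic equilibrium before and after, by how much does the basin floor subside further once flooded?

After flooding the water column is d + s deep. Its weight must equal the weight of mantle displaced by the extra subsidence s: (d + s) ρ_w = s ρ_m.
s = d ρ_w / (ρ_m − ρ_w) = 1.83 km × 1.02/(3.24 − 1.02) = 0.841 km.

0.841 km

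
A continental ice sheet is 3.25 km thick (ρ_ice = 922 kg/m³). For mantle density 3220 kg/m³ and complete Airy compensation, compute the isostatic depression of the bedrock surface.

0.931 km

In Airy isostatic equilibrium: the ice load ρ_ice t is balanced by mantle displaced below, ρ_m s.
s = t ρ_ice / ρ_m = 3.25 km × 922/3220 = 0.931 km.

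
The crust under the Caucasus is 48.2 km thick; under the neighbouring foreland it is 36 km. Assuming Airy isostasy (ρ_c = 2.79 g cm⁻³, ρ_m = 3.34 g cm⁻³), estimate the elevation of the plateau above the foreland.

Excess crust Δ = 48.2 km − 36 km = 12.2 km, split between elevation h and root r with h + r = Δ.
Airy balance ρ_c h = (ρ_m − ρ_c) r gives r = h ρ_c/(ρ_m − ρ_c), so h (1 + ρ_c/(ρ_m − ρ_c)) = Δ, i.e. h = Δ (ρ_m − ρ_c)/ρ_m.
h = 12.2 km × 0.55/3.34 = 2.01 km.

2.01 km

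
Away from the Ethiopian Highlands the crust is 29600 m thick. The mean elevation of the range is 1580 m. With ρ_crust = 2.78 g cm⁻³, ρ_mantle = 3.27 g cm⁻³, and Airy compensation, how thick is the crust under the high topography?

Root depth r = h ρ_c / (ρ_m − ρ_c) = 1580 m × 2.78 / 0.49 = 8964 m.
Total thickness = T + h + r = 29600 m + 1580 m + 8964 m = 40100 m.

40100 m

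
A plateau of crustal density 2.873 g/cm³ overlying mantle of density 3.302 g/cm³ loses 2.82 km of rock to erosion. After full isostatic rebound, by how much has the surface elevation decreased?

0.366 km

Rebound u = e ρ_c/ρ_m = 2.82 km × 2.873/3.302 = 2.454 km.
Net surface drop = e − u = 2.82 km − 2.454 km = e (ρ_m − ρ_c)/ρ_m = 0.366 km.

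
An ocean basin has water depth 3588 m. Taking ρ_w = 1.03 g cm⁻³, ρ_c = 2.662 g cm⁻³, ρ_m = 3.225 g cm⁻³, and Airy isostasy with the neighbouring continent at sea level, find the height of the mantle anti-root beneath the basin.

10400 m

Equating mass per unit area of the two columns: replacing crust with seawater at the top is compensated by replacing crust with mantle at the base: d (ρ_c − ρ_w) = a (ρ_m − ρ_c).
a = d (ρ_c − ρ_w)/(ρ_m − ρ_c) = 3588 m × 1.632/0.563 = 10400 m.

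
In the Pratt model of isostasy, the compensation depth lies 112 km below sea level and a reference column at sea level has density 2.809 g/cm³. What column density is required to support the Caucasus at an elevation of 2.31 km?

Pratt balance: ρ_ref D = ρ (D + h).
ρ = ρ_ref D/(D + h) = 2.809 × 112 km/(112 km + 2.31 km) = 2.75 g/cm³.

2.75 g/cm³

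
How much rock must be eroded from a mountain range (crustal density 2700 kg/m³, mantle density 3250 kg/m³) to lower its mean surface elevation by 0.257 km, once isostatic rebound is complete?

Net drop Δ = e − u = e − e ρ_c/ρ_m = e (ρ_m − ρ_c)/ρ_m.
e = Δ ρ_m/(ρ_m − ρ_c) = 0.257 km × 3250/550 = 1.52 km.

1.52 km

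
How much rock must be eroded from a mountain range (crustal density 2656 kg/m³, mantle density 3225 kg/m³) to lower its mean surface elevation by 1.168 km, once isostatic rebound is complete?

Net drop Δ = e − u = e − e ρ_c/ρ_m = e (ρ_m − ρ_c)/ρ_m.
e = Δ ρ_m/(ρ_m − ρ_c) = 1.168 km × 3225/569 = 6.62 km.

6.62 km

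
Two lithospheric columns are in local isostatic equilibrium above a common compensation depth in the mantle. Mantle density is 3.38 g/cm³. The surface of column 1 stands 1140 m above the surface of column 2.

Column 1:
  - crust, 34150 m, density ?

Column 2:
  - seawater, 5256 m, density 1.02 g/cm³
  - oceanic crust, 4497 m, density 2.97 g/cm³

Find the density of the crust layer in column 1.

Take the compensation level at the base of the deeper column (depth z_c below the surface of column 1) and equate Σ ρ_i t_i down to z_c; mantle fills any gap and the z_c terms cancel.
Column 1: 34150×ρ + (z_c − 34150)×3.38
Column 2: 1140×0 + 5256×1.02 + 4497×2.97 + (z_c − 1140 − 9753)×3.38
The z_c×3.38 term appears on both sides and cancels. Collect the known terms of each column as K = Σ(ρt)_known − 3.38 × (depth of known layers): K_1 = 0 − 3.38×34150 = −115427; K_2 = 18717.21 − 3.38×(1140 + 9753) = −18101.13.
Balance: K_1 + 34150×ρ = K_2, so ρ = (K_2 − K_1)/34150 = 97325.9/34150 = 2.85 g/cm³.

2.85 g/cm³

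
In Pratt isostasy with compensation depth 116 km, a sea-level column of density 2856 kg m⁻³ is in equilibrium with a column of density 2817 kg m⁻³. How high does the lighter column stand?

1.61 km

ρ_ref D = ρ (D + h) → h = D (ρ_ref − ρ)/ρ.
h = 116 km × (2856 − 2817)/2817 = 1.61 km.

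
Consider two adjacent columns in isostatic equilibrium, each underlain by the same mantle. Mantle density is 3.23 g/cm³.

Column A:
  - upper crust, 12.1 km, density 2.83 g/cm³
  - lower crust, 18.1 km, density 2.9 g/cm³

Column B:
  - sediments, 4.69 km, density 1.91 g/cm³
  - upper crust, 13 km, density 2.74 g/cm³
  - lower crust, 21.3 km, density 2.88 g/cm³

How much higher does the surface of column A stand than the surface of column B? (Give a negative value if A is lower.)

For any compensation level in the mantle, the mantle terms cancel and isostasy reduces to e = (Σt_A − Σt_B) − (Σ(ρt)_A − Σ(ρt)_B) / ρ_m.
Σt_A = 30.2 km; Σt_B = 38.99 km; Σ(ρt)_A = 86.733; Σ(ρt)_B = 105.9219 (in km·g/cm³).
e = (30.2 − 38.99) − (86.733 − 105.9219) / 3.23 = −2.85 km.

−2.85 km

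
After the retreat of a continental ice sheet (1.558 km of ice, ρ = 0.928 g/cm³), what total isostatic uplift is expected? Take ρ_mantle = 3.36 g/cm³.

0.43 km

Removing the load lets mantle flow back in; uplift u satisfies ρ_ice t = ρ_m u.
u = t ρ_ice/ρ_m = 1.558 km × 0.928/3.36 = 0.43 km.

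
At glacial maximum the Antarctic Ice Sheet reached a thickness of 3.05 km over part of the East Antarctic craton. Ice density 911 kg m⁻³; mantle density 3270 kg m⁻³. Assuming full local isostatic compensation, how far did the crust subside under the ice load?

Balancing pressure at the compensation depth: the ice load ρ_ice t is balanced by mantle displaced below, ρ_m s.
s = t ρ_ice / ρ_m = 3.05 km × 911/3270 = 0.85 km.

0.85 km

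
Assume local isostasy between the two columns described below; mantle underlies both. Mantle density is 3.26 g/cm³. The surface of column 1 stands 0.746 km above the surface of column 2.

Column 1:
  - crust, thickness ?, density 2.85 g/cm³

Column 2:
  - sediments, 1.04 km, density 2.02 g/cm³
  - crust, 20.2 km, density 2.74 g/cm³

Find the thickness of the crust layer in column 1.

Take the compensation level at the base of the deeper column (depth z_c below the surface of column 1) and equate Σ ρ_i t_i down to z_c; mantle fills any gap and the z_c terms cancel.
Column 1: x×2.85 + (z_c − 0 − x)×3.26
Column 2: 0.746×0 + 1.04×2.02 + 20.2×2.74 + (z_c − 0.746 − 21.24)×3.26
The z_c×3.26 term appears on both sides and cancels. Collect the known terms of each column as K = Σ(ρt)_known − 3.26 × (depth of known layers): K_1 = 0 − 3.26×0 = 0; K_2 = 57.4488 − 3.26×(0.746 + 21.24) = −14.22556.
Balance: K_1 − x×(3.26 − 2.85) = K_2, so x = (K_1 − K_2)/(3.26 − 2.85) = 14.2256/0.41 = 34.7 km.

34.7 km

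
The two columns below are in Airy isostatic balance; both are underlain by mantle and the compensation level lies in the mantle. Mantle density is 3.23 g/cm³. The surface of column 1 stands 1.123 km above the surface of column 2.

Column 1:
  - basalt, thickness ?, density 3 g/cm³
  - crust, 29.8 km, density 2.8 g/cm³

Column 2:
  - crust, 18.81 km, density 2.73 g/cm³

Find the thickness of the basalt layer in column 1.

Take the compensation level at the base of the deeper column (depth z_c below the surface of column 1) and equate Σ ρ_i t_i down to z_c; mantle fills any gap and the z_c terms cancel.
Column 1: x×3 + 29.8×2.8 + (z_c − 29.8 − x)×3.23
Column 2: 1.123×0 + 18.81×2.73 + (z_c − 1.123 − 18.81)×3.23
The z_c×3.23 term appears on both sides and cancels. Collect the known terms of each column as K = Σ(ρt)_known − 3.23 × (depth of known layers): K_1 = 83.44 − 3.23×29.8 = −12.814; K_2 = 51.3513 − 3.23×(1.123 + 18.81) = −13.03229.
Balance: K_1 − x×(3.23 − 3) = K_2, so x = (K_1 − K_2)/(3.23 − 3) = 0.21829/0.23 = 0.949 km.

0.949 km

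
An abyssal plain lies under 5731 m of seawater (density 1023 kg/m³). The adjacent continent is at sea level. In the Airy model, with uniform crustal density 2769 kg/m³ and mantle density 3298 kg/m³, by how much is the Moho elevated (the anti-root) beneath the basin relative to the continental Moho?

Equating mass per unit area of the two columns: replacing crust with seawater at the top is compensated by replacing crust with mantle at the base: d (ρ_c − ρ_w) = a (ρ_m − ρ_c).
a = d (ρ_c − ρ_w)/(ρ_m − ρ_c) = 5731 m × 1746/529 = 18900 m.

18900 m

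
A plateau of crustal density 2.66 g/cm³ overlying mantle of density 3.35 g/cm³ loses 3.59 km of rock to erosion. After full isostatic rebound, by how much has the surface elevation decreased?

0.739 km

Rebound u = e ρ_c/ρ_m = 3.59 km × 2.66/3.35 = 2.851 km.
Net surface drop = e − u = 3.59 km − 2.851 km = e (ρ_m − ρ_c)/ρ_m = 0.739 km.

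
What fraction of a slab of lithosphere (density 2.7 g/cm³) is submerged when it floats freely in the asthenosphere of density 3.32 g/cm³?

0.813

Submerged fraction = ρ_obj/ρ_fluid = 2.7/3.32 = 0.813.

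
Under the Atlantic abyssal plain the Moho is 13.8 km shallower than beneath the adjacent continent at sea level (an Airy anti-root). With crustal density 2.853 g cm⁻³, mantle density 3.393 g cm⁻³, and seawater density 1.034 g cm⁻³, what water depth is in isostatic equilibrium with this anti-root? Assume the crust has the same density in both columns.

4.1 km

Replacing a thickness d of crust by seawater at the top must be balanced by replacing crust with mantle at the base: d (ρ_c − ρ_w) = a (ρ_m − ρ_c).
d = a (ρ_m − ρ_c)/(ρ_c − ρ_w) = 13.8 km × 0.54/1.819 = 4.1 km.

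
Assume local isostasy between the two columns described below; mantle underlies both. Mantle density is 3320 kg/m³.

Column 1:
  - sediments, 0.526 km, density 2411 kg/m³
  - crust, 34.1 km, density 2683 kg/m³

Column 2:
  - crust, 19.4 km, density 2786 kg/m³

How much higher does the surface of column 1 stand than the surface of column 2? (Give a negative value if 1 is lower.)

3.57 km

For any compensation level in the mantle, the mantle terms cancel and isostasy reduces to e = (Σt_1 − Σt_2) − (Σ(ρt)_1 − Σ(ρt)_2) / ρ_m.
Σt_1 = 34.626 km; Σt_2 = 19.4 km; Σ(ρt)_1 = 92758.486; Σ(ρt)_2 = 54048.4 (in km·kg/m³).
e = (34.626 − 19.4) − (92758.486 − 54048.4) / 3320 = 3.57 km.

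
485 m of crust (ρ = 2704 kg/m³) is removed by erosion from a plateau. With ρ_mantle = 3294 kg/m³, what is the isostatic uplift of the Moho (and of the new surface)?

Unloading: uplift u = e ρ_c/ρ_m = 485 m × 2704/3294 = 398 m.

398 m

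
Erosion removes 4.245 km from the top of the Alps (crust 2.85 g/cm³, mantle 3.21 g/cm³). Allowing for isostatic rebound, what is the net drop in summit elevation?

Rebound u = e ρ_c/ρ_m = 4.245 km × 2.85/3.21 = 3.769 km.
Net surface drop = e − u = 4.245 km − 3.769 km = e (ρ_m − ρ_c)/ρ_m = 0.476 km.

0.476 km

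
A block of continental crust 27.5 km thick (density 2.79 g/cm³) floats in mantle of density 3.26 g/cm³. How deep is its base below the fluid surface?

Draft d = t ρ_obj/ρ_fluid = 27.5 km × 2.79/3.26 = 23.5 km.

23.5 km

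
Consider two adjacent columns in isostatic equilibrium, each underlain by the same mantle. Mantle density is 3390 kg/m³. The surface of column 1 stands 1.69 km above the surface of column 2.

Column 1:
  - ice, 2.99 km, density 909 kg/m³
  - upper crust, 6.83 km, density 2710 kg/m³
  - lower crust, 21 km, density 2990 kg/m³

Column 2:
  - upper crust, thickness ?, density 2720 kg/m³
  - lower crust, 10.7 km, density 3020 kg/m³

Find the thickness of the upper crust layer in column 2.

Take the compensation level at the base of the deeper column (depth z_c below the surface of column 1) and equate Σ ρ_i t_i down to z_c; mantle fills any gap and the z_c terms cancel.
Column 1: 2.99×909 + 6.83×2710 + 21×2990 + (z_c − 30.82)×3390
Column 2: 1.69×0 + x×2720 + 10.7×3020 + (z_c − 1.69 − 10.7 − x)×3390
The z_c×3390 term appears on both sides and cancels. Collect the known terms of each column as K = Σ(ρt)_known − 3390 × (depth of known layers): K_1 = 84017.21 − 3390×30.82 = −20462.59; K_2 = 32314 − 3390×(1.69 + 10.7) = −9688.1.
Balance: K_1 = K_2 − x×(3390 − 2720), so x = (K_2 − K_1)/(3390 − 2720) = 10774.5/670 = 16.1 km.

16.1 km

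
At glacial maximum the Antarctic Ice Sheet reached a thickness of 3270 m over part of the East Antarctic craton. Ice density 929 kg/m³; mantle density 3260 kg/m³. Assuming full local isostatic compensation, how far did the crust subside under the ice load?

932 m

Balancing pressure at the compensation depth: the ice load ρ_ice t is balanced by mantle displaced below, ρ_m s.
s = t ρ_ice / ρ_m = 3270 m × 929/3260 = 932 m.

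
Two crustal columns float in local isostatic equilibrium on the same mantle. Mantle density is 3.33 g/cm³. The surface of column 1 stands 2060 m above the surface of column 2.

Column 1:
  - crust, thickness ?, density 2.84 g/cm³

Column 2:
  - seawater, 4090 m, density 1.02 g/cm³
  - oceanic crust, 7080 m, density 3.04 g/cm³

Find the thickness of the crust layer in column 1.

Take the compensation level at the base of the deeper column (depth z_c below the surface of column 1) and equate Σ ρ_i t_i down to z_c; mantle fills any gap and the z_c terms cancel.
Column 1: x×2.84 + (z_c − 0 − x)×3.33
Column 2: 2060×0 + 4090×1.02 + 7080×3.04 + (z_c − 2060 − 11170)×3.33
The z_c×3.33 term appears on both sides and cancels. Collect the known terms of each column as K = Σ(ρt)_known − 3.33 × (depth of known layers): K_1 = 0 − 3.33×0 = 0; K_2 = 25695 − 3.33×(2060 + 11170) = −18360.9.
Balance: K_1 − x×(3.33 − 2.84) = K_2, so x = (K_1 − K_2)/(3.33 − 2.84) = 18360.9/0.49 = 37500 m.

37500 m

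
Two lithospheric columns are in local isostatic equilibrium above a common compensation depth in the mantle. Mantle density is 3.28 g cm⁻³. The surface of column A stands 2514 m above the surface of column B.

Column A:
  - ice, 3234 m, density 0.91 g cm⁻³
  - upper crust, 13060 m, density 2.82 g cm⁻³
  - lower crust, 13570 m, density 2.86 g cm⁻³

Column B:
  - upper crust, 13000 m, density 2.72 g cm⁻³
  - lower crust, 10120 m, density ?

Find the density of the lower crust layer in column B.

Take the compensation level at the base of the deeper column (depth z_c below the surface of column A) and equate Σ ρ_i t_i down to z_c; mantle fills any gap and the z_c terms cancel.
Column A: 3234×0.91 + 13060×2.82 + 13570×2.86 + (z_c − 29864)×3.28
Column B: 2514×0 + 13000×2.72 + 10120×ρ + (z_c − 2514 − 23120)×3.28
The z_c×3.28 term appears on both sides and cancels. Collect the known terms of each column as K = Σ(ρt)_known − 3.28 × (depth of known layers): K_A = 78582.34 − 3.28×29864 = −19371.58; K_B = 35360 − 3.28×(2514 + 23120) = −48719.52.
Balance: K_A = K_B + 10120×ρ, so ρ = (K_A − K_B)/10120 = 29347.9/10120 = 2.9 g cm⁻³.

2.9 g cm⁻³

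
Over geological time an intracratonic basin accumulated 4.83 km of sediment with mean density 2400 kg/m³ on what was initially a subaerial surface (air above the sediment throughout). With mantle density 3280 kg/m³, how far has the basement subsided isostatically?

Subaerial load: s = t ρ_sed / ρ_m = 4.83 km × 2400/3280 = 3.53 km.

3.53 km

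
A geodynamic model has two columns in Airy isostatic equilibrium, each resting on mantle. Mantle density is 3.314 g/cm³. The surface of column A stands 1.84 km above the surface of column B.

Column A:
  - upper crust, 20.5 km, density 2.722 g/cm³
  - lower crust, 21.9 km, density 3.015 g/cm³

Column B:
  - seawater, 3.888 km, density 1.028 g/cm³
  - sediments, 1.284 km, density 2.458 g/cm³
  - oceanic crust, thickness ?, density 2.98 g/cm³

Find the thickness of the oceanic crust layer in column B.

Take the compensation level at the base of the deeper column (depth z_c below the surface of column A) and equate Σ ρ_i t_i down to z_c; mantle fills any gap and the z_c terms cancel.
Column A: 20.5×2.722 + 21.9×3.015 + (z_c − 42.4)×3.314
Column B: 1.84×0 + 3.888×1.028 + 1.284×2.458 + x×2.98 + (z_c − 1.84 − 5.172 − x)×3.314
The z_c×3.314 term appears on both sides and cancels. Collect the known terms of each column as K = Σ(ρt)_known − 3.314 × (depth of known layers): K_A = 121.8295 − 3.314×42.4 = −18.6841; K_B = 7.152936 − 3.314×(1.84 + 5.172) = −16.084832.
Balance: K_A = K_B − x×(3.314 − 2.98), so x = (K_B − K_A)/(3.314 − 2.98) = 2.59927/0.334 = 7.78 km.

7.78 km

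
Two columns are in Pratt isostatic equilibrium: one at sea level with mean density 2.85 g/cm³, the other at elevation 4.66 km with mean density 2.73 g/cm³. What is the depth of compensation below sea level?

ρ_ref D = ρ (D + h) → D (ρ_ref − ρ) = ρ h.
D = ρ h/(ρ_ref − ρ) = 2.73 × 4.66 km/(2.85 − 2.73) = 106 km.

106 km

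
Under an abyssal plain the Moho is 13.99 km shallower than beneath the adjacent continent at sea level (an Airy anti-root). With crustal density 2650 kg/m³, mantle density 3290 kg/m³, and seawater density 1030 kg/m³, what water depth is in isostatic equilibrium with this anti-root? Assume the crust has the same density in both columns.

5.53 km

Replacing a thickness d of crust by seawater at the top must be balanced by replacing crust with mantle at the base: d (ρ_c − ρ_w) = a (ρ_m − ρ_c).
d = a (ρ_m − ρ_c)/(ρ_c − ρ_w) = 13.99 km × 640/1620 = 5.53 km.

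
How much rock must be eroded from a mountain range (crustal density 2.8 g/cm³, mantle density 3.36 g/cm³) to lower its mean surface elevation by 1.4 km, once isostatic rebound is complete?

Net drop Δ = e − u = e − e ρ_c/ρ_m = e (ρ_m − ρ_c)/ρ_m.
e = Δ ρ_m/(ρ_m − ρ_c) = 1.4 km × 3.36/0.56 = 8.4 km.

8.4 km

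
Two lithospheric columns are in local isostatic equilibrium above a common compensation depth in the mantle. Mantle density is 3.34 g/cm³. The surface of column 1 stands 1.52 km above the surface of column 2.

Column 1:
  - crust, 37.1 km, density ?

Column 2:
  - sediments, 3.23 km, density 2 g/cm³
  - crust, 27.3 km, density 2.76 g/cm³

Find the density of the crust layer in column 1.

Take the compensation level at the base of the deeper column (depth z_c below the surface of column 1) and equate Σ ρ_i t_i down to z_c; mantle fills any gap and the z_c terms cancel.
Column 1: 37.1×ρ + (z_c − 37.1)×3.34
Column 2: 1.52×0 + 3.23×2 + 27.3×2.76 + (z_c − 1.52 − 30.53)×3.34
The z_c×3.34 term appears on both sides and cancels. Collect the known terms of each column as K = Σ(ρt)_known − 3.34 × (depth of known layers): K_1 = 0 − 3.34×37.1 = −123.914; K_2 = 81.808 − 3.34×(1.52 + 30.53) = −25.239.
Balance: K_1 + 37.1×ρ = K_2, so ρ = (K_2 − K_1)/37.1 = 98.675/37.1 = 2.66 g/cm³.

2.66 g/cm³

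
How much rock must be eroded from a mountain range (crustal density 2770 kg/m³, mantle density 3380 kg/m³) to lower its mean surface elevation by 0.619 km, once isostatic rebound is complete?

Net drop Δ = e − u = e − e ρ_c/ρ_m = e (ρ_m − ρ_c)/ρ_m.
e = Δ ρ_m/(ρ_m − ρ_c) = 0.619 km × 3380/610 = 3.43 km.

3.43 km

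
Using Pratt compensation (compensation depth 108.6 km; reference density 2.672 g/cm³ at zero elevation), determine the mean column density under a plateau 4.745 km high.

Pratt balance: ρ_ref D = ρ (D + h).
ρ = ρ_ref D/(D + h) = 2.672 × 108.6 km/(108.6 km + 4.745 km) = 2.56 g/cm³.

2.56 g/cm³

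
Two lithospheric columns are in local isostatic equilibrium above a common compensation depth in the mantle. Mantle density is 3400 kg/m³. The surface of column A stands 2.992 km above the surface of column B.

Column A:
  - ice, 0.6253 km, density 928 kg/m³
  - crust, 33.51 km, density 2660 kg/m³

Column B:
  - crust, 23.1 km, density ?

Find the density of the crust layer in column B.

2700 kg/m³

Take the compensation level at the base of the deeper column (depth z_c below the surface of column A) and equate Σ ρ_i t_i down to z_c; mantle fills any gap and the z_c terms cancel.
Column A: 0.6253×928 + 33.51×2660 + (z_c − 34.1353)×3400
Column B: 2.992×0 + 23.1×ρ + (z_c − 2.992 − 23.1)×3400
The z_c×3400 term appears on both sides and cancels. Collect the known terms of each column as K = Σ(ρt)_known − 3400 × (depth of known layers): K_A = 89716.8784 − 3400×34.1353 = −26343.1416; K_B = 0 − 3400×(2.992 + 23.1) = −88712.8.
Balance: K_A = K_B + 23.1×ρ, so ρ = (K_A − K_B)/23.1 = 62369.7/23.1 = 2700 kg/m³.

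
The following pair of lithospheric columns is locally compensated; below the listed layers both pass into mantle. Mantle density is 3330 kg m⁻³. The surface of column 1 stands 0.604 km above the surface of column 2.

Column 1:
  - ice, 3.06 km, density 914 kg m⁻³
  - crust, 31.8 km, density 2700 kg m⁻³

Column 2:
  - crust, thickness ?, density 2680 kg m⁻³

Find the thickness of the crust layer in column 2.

39.1 km

Take the compensation level at the base of the deeper column (depth z_c below the surface of column 1) and equate Σ ρ_i t_i down to z_c; mantle fills any gap and the z_c terms cancel.
Column 1: 3.06×914 + 31.8×2700 + (z_c − 34.86)×3330
Column 2: 0.604×0 + x×2680 + (z_c − 0.604 − 0 − x)×3330
The z_c×3330 term appears on both sides and cancels. Collect the known terms of each column as K = Σ(ρt)_known − 3330 × (depth of known layers): K_1 = 88656.84 − 3330×34.86 = −27426.96; K_2 = 0 − 3330×(0.604 + 0) = −2011.32.
Balance: K_1 = K_2 − x×(3330 − 2680), so x = (K_2 − K_1)/(3330 − 2680) = 25415.6/650 = 39.1 km.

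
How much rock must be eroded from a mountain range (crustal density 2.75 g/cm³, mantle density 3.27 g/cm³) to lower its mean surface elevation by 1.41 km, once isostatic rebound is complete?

8.87 km

Net drop Δ = e − u = e − e ρ_c/ρ_m = e (ρ_m − ρ_c)/ρ_m.
e = Δ ρ_m/(ρ_m − ρ_c) = 1.41 km × 3.27/0.52 = 8.87 km.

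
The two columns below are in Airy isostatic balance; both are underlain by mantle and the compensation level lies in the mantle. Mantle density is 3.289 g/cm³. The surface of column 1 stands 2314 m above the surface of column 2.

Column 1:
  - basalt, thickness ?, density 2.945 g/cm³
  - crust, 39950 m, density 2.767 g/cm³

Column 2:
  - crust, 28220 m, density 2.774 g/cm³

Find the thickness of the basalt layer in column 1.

3750 m

Take the compensation level at the base of the deeper column (depth z_c below the surface of column 1) and equate Σ ρ_i t_i down to z_c; mantle fills any gap and the z_c terms cancel.
Column 1: x×2.945 + 39950×2.767 + (z_c − 39950 − x)×3.289
Column 2: 2314×0 + 28220×2.774 + (z_c − 2314 − 28220)×3.289
The z_c×3.289 term appears on both sides and cancels. Collect the known terms of each column as K = Σ(ρt)_known − 3.289 × (depth of known layers): K_1 = 110541.65 − 3.289×39950 = −20853.9; K_2 = 78282.28 − 3.289×(2314 + 28220) = −22144.046.
Balance: K_1 − x×(3.289 − 2.945) = K_2, so x = (K_1 − K_2)/(3.289 − 2.945) = 1290.15/0.344 = 3750 m.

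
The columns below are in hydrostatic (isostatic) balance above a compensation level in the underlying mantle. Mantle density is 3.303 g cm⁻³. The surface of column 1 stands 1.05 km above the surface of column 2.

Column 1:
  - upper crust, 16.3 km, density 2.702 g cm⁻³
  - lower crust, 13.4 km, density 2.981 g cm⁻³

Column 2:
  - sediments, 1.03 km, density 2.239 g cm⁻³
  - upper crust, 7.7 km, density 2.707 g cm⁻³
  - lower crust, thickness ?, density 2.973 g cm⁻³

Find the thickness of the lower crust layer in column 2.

Take the compensation level at the base of the deeper column (depth z_c below the surface of column 1) and equate Σ ρ_i t_i down to z_c; mantle fills any gap and the z_c terms cancel.
Column 1: 16.3×2.702 + 13.4×2.981 + (z_c − 29.7)×3.303
Column 2: 1.05×0 + 1.03×2.239 + 7.7×2.707 + x×2.973 + (z_c − 1.05 − 8.73 − x)×3.303
The z_c×3.303 term appears on both sides and cancels. Collect the known terms of each column as K = Σ(ρt)_known − 3.303 × (depth of known layers): K_1 = 83.988 − 3.303×29.7 = −14.1111; K_2 = 23.15007 − 3.303×(1.05 + 8.73) = −9.15327.
Balance: K_1 = K_2 − x×(3.303 − 2.973), so x = (K_2 − K_1)/(3.303 − 2.973) = 4.95783/0.33 = 15 km.

15 km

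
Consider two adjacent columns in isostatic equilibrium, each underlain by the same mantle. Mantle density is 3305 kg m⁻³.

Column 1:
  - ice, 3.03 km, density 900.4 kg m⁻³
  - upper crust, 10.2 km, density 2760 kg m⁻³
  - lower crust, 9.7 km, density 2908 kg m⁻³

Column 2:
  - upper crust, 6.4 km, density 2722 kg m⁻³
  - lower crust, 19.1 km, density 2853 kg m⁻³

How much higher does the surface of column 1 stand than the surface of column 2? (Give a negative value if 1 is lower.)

1.31 km

For any compensation level in the mantle, the mantle terms cancel and isostasy reduces to e = (Σt_1 − Σt_2) − (Σ(ρt)_1 − Σ(ρt)_2) / ρ_m.
Σt_1 = 22.93 km; Σt_2 = 25.5 km; Σ(ρt)_1 = 59087.812; Σ(ρt)_2 = 71913.1 (in km·kg m⁻³).
e = (22.93 − 25.5) − (59087.812 − 71913.1) / 3305 = 1.31 km.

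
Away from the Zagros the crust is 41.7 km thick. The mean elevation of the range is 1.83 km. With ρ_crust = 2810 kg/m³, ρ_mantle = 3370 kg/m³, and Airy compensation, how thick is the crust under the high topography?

Root depth r = h ρ_c / (ρ_m − ρ_c) = 1.83 km × 2810 / 560 = 9.183 km.
Total thickness = T + h + r = 41.7 km + 1.83 km + 9.183 km = 52.7 km.

52.7 km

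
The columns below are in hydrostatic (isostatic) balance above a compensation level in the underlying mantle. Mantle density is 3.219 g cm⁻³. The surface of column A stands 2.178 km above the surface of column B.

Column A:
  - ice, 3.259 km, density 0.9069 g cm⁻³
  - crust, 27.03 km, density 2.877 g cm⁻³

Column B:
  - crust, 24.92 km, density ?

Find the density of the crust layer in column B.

2.83 g cm⁻³

Take the compensation level at the base of the deeper column (depth z_c below the surface of column A) and equate Σ ρ_i t_i down to z_c; mantle fills any gap and the z_c terms cancel.
Column A: 3.259×0.9069 + 27.03×2.877 + (z_c − 30.289)×3.219
Column B: 2.178×0 + 24.92×ρ + (z_c − 2.178 − 24.92)×3.219
The z_c×3.219 term appears on both sides and cancels. Collect the known terms of each column as K = Σ(ρt)_known − 3.219 × (depth of known layers): K_A = 80.7208971 − 3.219×30.289 = −16.7793939; K_B = 0 − 3.219×(2.178 + 24.92) = −87.228462.
Balance: K_A = K_B + 24.92×ρ, so ρ = (K_A − K_B)/24.92 = 70.4491/24.92 = 2.83 g cm⁻³.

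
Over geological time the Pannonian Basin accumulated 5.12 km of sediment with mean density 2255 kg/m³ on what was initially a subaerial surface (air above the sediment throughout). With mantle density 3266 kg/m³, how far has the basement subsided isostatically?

Subaerial load: s = t ρ_sed / ρ_m = 5.12 km × 2255/3266 = 3.54 km.

3.54 km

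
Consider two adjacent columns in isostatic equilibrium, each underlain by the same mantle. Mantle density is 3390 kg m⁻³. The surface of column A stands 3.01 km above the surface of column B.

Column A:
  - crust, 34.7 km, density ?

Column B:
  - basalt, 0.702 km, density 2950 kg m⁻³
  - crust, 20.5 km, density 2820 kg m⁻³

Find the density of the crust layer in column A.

Take the compensation level at the base of the deeper column (depth z_c below the surface of column A) and equate Σ ρ_i t_i down to z_c; mantle fills any gap and the z_c terms cancel.
Column A: 34.7×ρ + (z_c − 34.7)×3390
Column B: 3.01×0 + 0.702×2950 + 20.5×2820 + (z_c − 3.01 − 21.202)×3390
The z_c×3390 term appears on both sides and cancels. Collect the known terms of each column as K = Σ(ρt)_known − 3390 × (depth of known layers): K_A = 0 − 3390×34.7 = −117633; K_B = 59880.9 − 3390×(3.01 + 21.202) = −22197.78.
Balance: K_A + 34.7×ρ = K_B, so ρ = (K_B − K_A)/34.7 = 95435.2/34.7 = 2750 kg m⁻³.

2750 kg m⁻³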